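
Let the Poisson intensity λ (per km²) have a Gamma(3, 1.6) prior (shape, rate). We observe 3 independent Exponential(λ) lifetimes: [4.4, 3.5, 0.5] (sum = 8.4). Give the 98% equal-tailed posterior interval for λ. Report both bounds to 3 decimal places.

[0.179, 1.311]

Posterior: Gamma(3+3, 1.6+8.4) = Gamma(6, 10.0) (shape, rate).
Equal-tailed 98% interval: Gamma(6, 10.0) quantiles at 0.01 and 0.99.
Posterior mean ≈ 0.600, SD ≈ 0.245; a Normal approximation gives roughly [0.030, 1.170].
Exact: lower = 0.179; upper = 1.311.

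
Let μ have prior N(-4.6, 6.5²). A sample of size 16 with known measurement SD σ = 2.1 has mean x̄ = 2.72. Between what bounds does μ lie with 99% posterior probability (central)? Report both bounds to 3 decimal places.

[1.325, 4.020]

Posterior precision = 1/6.5² + 16/2.1² = 0.0237 + 3.6281 = 3.6518, so posterior SD = 0.5233.
Posterior mean = (-4.6/6.5² + 16·2.72/2.1²) / 3.6518 = 2.6726.
Interval: 2.6726 ± 2.576 × 0.5233 → [1.325, 4.020].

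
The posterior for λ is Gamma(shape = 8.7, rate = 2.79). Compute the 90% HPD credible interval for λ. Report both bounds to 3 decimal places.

[1.419, 4.759]

The posterior is unimodal and skewed, so the HPD interval has equal density at both endpoints and is the shortest 90% interval.
Solving f(1.419) = f(4.759) with F(4.759) − F(1.419) = 0.90 gives [1.419, 4.759].
For comparison, the equal-tailed interval is [1.605, 5.036]; the HPD is narrower and shifted toward the mode.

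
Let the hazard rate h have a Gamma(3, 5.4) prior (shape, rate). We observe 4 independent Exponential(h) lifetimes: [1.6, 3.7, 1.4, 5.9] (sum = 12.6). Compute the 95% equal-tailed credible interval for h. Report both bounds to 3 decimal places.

[0.156, 0.726]

Posterior: Gamma(3+4, 5.4+12.6) = Gamma(7, 18.0) (shape, rate).
Equal-tailed 95% interval: Gamma(7, 18.0) quantiles at 0.025 and 0.975.
Posterior mean ≈ 0.389, SD ≈ 0.147; a Normal approximation gives roughly [0.101, 0.677].
Exact: lower = 0.156; upper = 0.726.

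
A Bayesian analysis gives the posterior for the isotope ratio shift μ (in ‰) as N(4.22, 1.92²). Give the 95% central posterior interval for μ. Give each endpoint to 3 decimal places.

[0.457, 7.983]

The posterior is symmetric, so the 95% equal-tailed interval is μ = 4.22 ± z·1.92 with z = 1.960.
Half-width: 1.960 × 1.92 = 3.763.
4.22 − 3.763 = 0.457; 4.22 + 3.763 = 7.983.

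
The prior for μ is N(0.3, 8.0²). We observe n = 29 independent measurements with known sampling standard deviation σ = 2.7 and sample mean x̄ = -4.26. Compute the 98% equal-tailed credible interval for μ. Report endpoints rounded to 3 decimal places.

[-5.406, -3.078]

Posterior precision = 1/8.0² + 29/2.7² = 0.0156 + 3.9781 = 3.9937, so posterior SD = 0.5004.
Posterior mean = (0.3/8.0² + 29·-4.26/2.7²) / 3.9937 = -4.2422.
Interval: -4.2422 ± 2.326 × 0.5004 → [-5.406, -3.078].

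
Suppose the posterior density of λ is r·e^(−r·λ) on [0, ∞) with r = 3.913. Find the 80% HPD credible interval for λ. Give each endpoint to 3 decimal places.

The exponential density is strictly decreasing on [0, ∞), so the HPD interval is anchored at 0: [0, q] with P(λ ≤ q) = 0.80.
q = −ln(1 − 0.80) / 3.913 = 1.6094 / 3.913 = 0.411.

[0.000, 0.411]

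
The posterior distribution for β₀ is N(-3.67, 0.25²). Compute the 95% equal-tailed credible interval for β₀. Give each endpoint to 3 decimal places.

The posterior is symmetric, so the 95% equal-tailed interval is β₀ = -3.67 ± z·0.25 with z = 1.960.
Half-width: 1.960 × 0.25 = 0.490.
-3.67 − 0.490 = -4.160; -3.67 + 0.490 = -3.180.

[-4.160, -3.180]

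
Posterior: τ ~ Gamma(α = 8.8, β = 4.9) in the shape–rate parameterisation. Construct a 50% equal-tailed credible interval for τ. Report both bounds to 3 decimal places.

[1.359, 2.159]

Posterior: Gamma(shape 8.8, rate 4.9).
Equal-tailed 50% interval: Gamma(8.8, 4.9) quantiles at 0.25 and 0.75.
Posterior mean ≈ 1.796, SD ≈ 0.605; a Normal approximation gives roughly [1.388, 2.204].
Exact: lower = 1.359; upper = 2.159.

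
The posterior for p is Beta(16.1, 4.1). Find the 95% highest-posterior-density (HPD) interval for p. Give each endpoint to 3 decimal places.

The posterior is unimodal and skewed, so the HPD interval has equal density at both endpoints and is the shortest 95% interval.
Solving f(0.625) = f(0.952) with F(0.952) − F(0.625) = 0.95 gives [0.625, 0.952].
For comparison, the equal-tailed interval is [0.602, 0.937]; the HPD is narrower and shifted toward the mode.

[0.625, 0.952]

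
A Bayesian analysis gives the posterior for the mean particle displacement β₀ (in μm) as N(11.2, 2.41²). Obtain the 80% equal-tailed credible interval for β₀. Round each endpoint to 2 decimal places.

The posterior is symmetric, so the 80% equal-tailed interval is β₀ = 11.2 ± z·2.41 with z = 1.282.
Half-width: 1.282 × 2.41 = 3.09.
11.2 − 3.09 = 8.11; 11.2 + 3.09 = 14.29.

[8.11, 14.29]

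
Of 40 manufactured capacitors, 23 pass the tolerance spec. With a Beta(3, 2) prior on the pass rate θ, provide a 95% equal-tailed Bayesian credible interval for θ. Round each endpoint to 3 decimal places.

[0.432, 0.717]

Posterior: Beta(3+23, 2+17) = Beta(26, 19).
Equal-tailed 95% interval: the 0.025 and 0.975 quantiles of Beta(26, 19).
Posterior mean ≈ 0.578, SD ≈ 0.073; a Normal approximation gives roughly [0.435, 0.721].
Exact: F⁻¹(0.025) = 0.432; F⁻¹(0.975) = 0.717.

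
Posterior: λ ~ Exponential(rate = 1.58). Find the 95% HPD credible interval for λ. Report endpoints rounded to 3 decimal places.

The exponential density is strictly decreasing on [0, ∞), so the HPD interval is anchored at 0: [0, q] with P(λ ≤ q) = 0.95.
q = −ln(1 − 0.95) / 1.58 = 2.9957 / 1.58 = 1.896.

[0.000, 1.896]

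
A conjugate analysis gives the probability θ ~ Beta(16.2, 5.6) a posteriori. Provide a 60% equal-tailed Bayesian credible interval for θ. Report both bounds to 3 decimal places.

Posterior: Beta(16.2, 5.6).
Equal-tailed 60% interval: the 0.2 and 0.8 quantiles of Beta(16.2, 5.6).
Posterior mean ≈ 0.743, SD ≈ 0.092; a Normal approximation gives roughly [0.666, 0.820].
Exact: F⁻¹(0.2) = 0.667; F⁻¹(0.8) = 0.823.

[0.667, 0.823]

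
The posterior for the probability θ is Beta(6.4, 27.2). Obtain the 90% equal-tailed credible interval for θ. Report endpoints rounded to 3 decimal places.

[0.092, 0.310]

Posterior: Beta(6.4, 27.2).
Equal-tailed 90% interval: the 0.05 and 0.95 quantiles of Beta(6.4, 27.2).
Posterior mean ≈ 0.190, SD ≈ 0.067; a Normal approximation gives roughly [0.081, 0.300].
Exact: F⁻¹(0.05) = 0.092; F⁻¹(0.95) = 0.310.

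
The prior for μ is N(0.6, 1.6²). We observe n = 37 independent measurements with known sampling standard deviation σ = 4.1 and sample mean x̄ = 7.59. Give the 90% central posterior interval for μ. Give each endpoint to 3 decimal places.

Posterior precision = 1/1.6² + 37/4.1² = 0.3906 + 2.2011 = 2.5917, so posterior SD = 0.6212.
Posterior mean = (0.6/1.6² + 37·7.59/4.1²) / 2.5917 = 6.5365.
Interval: 6.5365 ± 1.645 × 0.6212 → [5.515, 7.558].

[5.515, 7.558]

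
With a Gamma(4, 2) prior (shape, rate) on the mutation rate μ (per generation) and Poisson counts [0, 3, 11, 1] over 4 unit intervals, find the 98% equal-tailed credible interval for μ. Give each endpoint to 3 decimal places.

Posterior: Gamma(4+15, 2+4) = Gamma(19, 6) (shape, rate).
Equal-tailed 98% interval: Gamma(19, 6) quantiles at 0.01 and 0.99.
Posterior mean ≈ 3.167, SD ≈ 0.726; a Normal approximation gives roughly [1.477, 4.857].
Exact: lower = 1.724; upper = 5.097.

[1.724, 5.097]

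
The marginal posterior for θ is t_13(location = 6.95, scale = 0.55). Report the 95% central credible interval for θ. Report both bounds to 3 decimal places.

The t_13 distribution is symmetric; the 95% interval is 6.95 ± t·0.55 with t_{0.975,13} = 2.160.
Half-width: 2.160 × 0.55 = 1.188.
6.95 − 1.188 = 5.762; 6.95 + 1.188 = 8.138.

[5.762, 8.138]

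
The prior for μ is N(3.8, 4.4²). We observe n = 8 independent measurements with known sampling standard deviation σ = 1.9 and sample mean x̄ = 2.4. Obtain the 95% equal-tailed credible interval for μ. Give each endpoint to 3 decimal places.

Posterior precision = 1/4.4² + 8/1.9² = 0.0517 + 2.2161 = 2.2677, so posterior SD = 0.6641.
Posterior mean = (3.8/4.4² + 8·2.4/1.9²) / 2.2677 = 2.4319.
Interval: 2.4319 ± 1.960 × 0.6641 → [1.130, 3.733].

[1.130, 3.733]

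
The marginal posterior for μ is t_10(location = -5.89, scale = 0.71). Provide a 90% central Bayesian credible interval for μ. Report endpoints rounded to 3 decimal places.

The t_10 distribution is symmetric; the 90% interval is -5.89 ± t·0.71 with t_{0.95,10} = 1.812.
Half-width: 1.812 × 0.71 = 1.287.
-5.89 − 1.287 = -7.177; -5.89 + 1.287 = -4.603.

[-7.177, -4.603]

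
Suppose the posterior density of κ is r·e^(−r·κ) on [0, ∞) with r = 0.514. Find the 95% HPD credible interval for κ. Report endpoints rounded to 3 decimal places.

The exponential density is strictly decreasing on [0, ∞), so the HPD interval is anchored at 0: [0, q] with P(κ ≤ q) = 0.95.
q = −ln(1 − 0.95) / 0.514 = 2.9957 / 0.514 = 5.828.

[0.000, 5.828]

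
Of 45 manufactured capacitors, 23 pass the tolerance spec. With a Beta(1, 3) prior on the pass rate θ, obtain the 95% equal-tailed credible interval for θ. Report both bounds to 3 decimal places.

Posterior: Beta(1+23, 3+22) = Beta(24, 25).
Equal-tailed 95% interval: the 0.025 and 0.975 quantiles of Beta(24, 25).
Posterior mean ≈ 0.490, SD ≈ 0.071; a Normal approximation gives roughly [0.351, 0.628].
Exact: F⁻¹(0.025) = 0.352; F⁻¹(0.975) = 0.628.

[0.352, 0.628]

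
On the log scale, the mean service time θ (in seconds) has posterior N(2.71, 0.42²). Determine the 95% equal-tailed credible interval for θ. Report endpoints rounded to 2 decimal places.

On the log scale the 95% interval is 2.71 ± 1.960 × 0.42 = [1.8868, 3.5332].
Exponentiate: [e^1.8868, e^3.5332] = [6.60, 34.23].

[6.60, 34.23]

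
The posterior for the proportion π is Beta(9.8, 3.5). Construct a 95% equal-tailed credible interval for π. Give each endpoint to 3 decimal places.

Posterior: Beta(9.8, 3.5).
Equal-tailed 95% interval: the 0.025 and 0.975 quantiles of Beta(9.8, 3.5).
Posterior mean ≈ 0.737, SD ≈ 0.116; a Normal approximation gives roughly [0.509, 0.965].
Exact: F⁻¹(0.025) = 0.481; F⁻¹(0.975) = 0.926.

[0.481, 0.926]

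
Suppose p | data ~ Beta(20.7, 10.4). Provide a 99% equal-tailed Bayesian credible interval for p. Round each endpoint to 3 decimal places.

Posterior: Beta(20.7, 10.4).
Equal-tailed 99% interval: the 0.005 and 0.995 quantiles of Beta(20.7, 10.4).
Posterior mean ≈ 0.666, SD ≈ 0.083; a Normal approximation gives roughly [0.451, 0.880].
Exact: F⁻¹(0.005) = 0.438; F⁻¹(0.995) = 0.854.

[0.438, 0.854]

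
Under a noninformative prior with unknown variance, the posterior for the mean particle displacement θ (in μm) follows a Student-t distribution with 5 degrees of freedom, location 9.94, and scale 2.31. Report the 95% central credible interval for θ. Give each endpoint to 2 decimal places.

The t_5 distribution is symmetric; the 95% interval is 9.94 ± t·2.31 with t_{0.975,5} = 2.571.
Half-width: 2.571 × 2.31 = 5.94.
9.94 − 5.94 = 4.00; 9.94 + 5.94 = 15.88.

[4.00, 15.88]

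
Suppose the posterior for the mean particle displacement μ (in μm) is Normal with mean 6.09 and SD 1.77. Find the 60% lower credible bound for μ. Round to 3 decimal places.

Need L with P(μ ≥ L) = 0.60: L = 6.09 − z_{0.4}·1.77.
z = 0.253; L = 6.09 − 0.253 × 1.77 = 5.642.

5.642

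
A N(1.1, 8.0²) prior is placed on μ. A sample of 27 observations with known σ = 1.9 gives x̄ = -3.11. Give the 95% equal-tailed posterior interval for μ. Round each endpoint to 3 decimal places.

Posterior precision = 1/8.0² + 27/1.9² = 0.0156 + 7.4792 = 7.4948, so posterior SD = 0.3653.
Posterior mean = (1.1/8.0² + 27·-3.11/1.9²) / 7.4948 = -3.1012.
Interval: -3.1012 ± 1.960 × 0.3653 → [-3.817, -2.385].

[-3.817, -2.385]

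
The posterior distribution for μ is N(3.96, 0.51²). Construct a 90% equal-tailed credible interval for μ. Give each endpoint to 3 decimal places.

[3.121, 4.799]

The posterior is symmetric, so the 90% equal-tailed interval is μ = 3.96 ± z·0.51 with z = 1.645.
Half-width: 1.645 × 0.51 = 0.839.
3.96 − 0.839 = 3.121; 3.96 + 0.839 = 4.799.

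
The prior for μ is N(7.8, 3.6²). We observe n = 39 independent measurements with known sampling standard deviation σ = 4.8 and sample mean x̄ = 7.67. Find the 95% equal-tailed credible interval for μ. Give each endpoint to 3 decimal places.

Posterior precision = 1/3.6² + 39/4.8² = 0.0772 + 1.6927 = 1.7699, so posterior SD = 0.7517.
Posterior mean = (7.8/3.6² + 39·7.67/4.8²) / 1.7699 = 7.6757.
Interval: 7.6757 ± 1.960 × 0.7517 → [6.202, 9.149].

[6.202, 9.149]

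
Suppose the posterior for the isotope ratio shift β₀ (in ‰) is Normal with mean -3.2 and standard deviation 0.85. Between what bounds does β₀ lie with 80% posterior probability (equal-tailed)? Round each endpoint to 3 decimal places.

[-4.289, -2.111]

The posterior is symmetric, so the 80% equal-tailed interval is β₀ = -3.2 ± z·0.85 with z = 1.282.
Half-width: 1.282 × 0.85 = 1.089.
-3.2 − 1.089 = -4.289; -3.2 + 1.089 = -2.111.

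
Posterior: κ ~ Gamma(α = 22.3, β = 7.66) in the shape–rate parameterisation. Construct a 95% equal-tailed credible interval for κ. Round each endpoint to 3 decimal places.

Posterior: Gamma(shape 22.3, rate 7.66).
Equal-tailed 95% interval: Gamma(22.3, 7.66) quantiles at 0.025 and 0.975.
Posterior mean ≈ 2.911, SD ≈ 0.616; a Normal approximation gives roughly [1.703, 4.120].
Exact: lower = 1.831; upper = 4.238.

[1.831, 4.238]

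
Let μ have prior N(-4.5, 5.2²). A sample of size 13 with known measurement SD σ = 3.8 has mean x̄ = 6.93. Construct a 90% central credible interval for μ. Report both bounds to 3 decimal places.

Posterior precision = 1/5.2² + 13/3.8² = 0.0370 + 0.9003 = 0.9373, so posterior SD = 1.0329.
Posterior mean = (-4.5/5.2² + 13·6.93/3.8²) / 0.9373 = 6.4790.
Interval: 6.4790 ± 1.645 × 1.0329 → [4.780, 8.178].

[4.780, 8.178]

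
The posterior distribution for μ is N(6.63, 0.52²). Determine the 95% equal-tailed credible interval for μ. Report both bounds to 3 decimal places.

The posterior is symmetric, so the 95% equal-tailed interval is μ = 6.63 ± z·0.52 with z = 1.960.
Half-width: 1.960 × 0.52 = 1.019.
6.63 − 1.019 = 5.611; 6.63 + 1.019 = 7.649.

[5.611, 7.649]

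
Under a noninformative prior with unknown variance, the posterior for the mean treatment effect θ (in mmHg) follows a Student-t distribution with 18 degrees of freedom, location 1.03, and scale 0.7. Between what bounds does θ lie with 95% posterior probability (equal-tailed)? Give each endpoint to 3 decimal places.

[-0.441, 2.501]

The t_18 distribution is symmetric; the 95% interval is 1.03 ± t·0.7 with t_{0.975,18} = 2.101.
Half-width: 2.101 × 0.7 = 1.471.
1.03 − 1.471 = -0.441; 1.03 + 1.471 = 2.501.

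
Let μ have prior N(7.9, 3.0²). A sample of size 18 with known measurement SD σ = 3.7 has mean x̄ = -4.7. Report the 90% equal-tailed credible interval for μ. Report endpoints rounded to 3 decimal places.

[-5.096, -2.341]

Posterior precision = 1/3.0² + 18/3.7² = 0.1111 + 1.3148 = 1.4259, so posterior SD = 0.8374.
Posterior mean = (7.9/3.0² + 18·-4.7/3.7²) / 1.4259 = -3.7182.
Interval: -3.7182 ± 1.645 × 0.8374 → [-5.096, -2.341].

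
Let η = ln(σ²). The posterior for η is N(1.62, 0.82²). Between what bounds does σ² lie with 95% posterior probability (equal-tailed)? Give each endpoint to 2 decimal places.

[1.01, 25.21]

On the log scale the 95% interval is 1.62 ± 1.960 × 0.82 = [0.0128, 3.2272].
Exponentiate: [e^0.0128, e^3.2272] = [1.01, 25.21].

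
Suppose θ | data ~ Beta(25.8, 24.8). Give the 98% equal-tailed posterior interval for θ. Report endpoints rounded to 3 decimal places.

Posterior: Beta(25.8, 24.8).
Equal-tailed 98% interval: the 0.01 and 0.99 quantiles of Beta(25.8, 24.8).
Posterior mean ≈ 0.510, SD ≈ 0.070; a Normal approximation gives roughly [0.348, 0.672].
Exact: F⁻¹(0.01) = 0.349; F⁻¹(0.99) = 0.669.

[0.349, 0.669]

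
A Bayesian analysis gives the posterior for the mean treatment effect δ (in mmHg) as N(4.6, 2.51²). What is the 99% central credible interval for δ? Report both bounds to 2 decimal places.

The posterior is symmetric, so the 99% equal-tailed interval is δ = 4.6 ± z·2.51 with z = 2.576.
Half-width: 2.576 × 2.51 = 6.47.
4.6 − 6.47 = -1.87; 4.6 + 6.47 = 11.07.

[-1.87, 11.07]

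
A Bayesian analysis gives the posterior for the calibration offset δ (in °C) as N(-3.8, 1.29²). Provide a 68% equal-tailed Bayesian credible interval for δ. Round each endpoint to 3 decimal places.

[-5.083, -2.517]

The posterior is symmetric, so the 68% equal-tailed interval is δ = -3.8 ± z·1.29 with z = 0.994.
Half-width: 0.994 × 1.29 = 1.283.
-3.8 − 1.283 = -5.083; -3.8 + 1.283 = -2.517.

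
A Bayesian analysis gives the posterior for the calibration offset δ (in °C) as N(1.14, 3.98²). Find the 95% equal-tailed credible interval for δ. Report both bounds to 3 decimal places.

The posterior is symmetric, so the 95% equal-tailed interval is δ = 1.14 ± z·3.98 with z = 1.960.
Half-width: 1.960 × 3.98 = 7.801.
1.14 − 7.801 = -6.661; 1.14 + 7.801 = 8.941.

[-6.661, 8.941]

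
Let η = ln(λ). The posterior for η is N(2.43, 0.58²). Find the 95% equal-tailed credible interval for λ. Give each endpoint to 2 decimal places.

On the log scale the 95% interval is 2.43 ± 1.960 × 0.58 = [1.2932, 3.5668].
Exponentiate: [e^1.2932, e^3.5668] = [3.64, 35.40].

[3.64, 35.40]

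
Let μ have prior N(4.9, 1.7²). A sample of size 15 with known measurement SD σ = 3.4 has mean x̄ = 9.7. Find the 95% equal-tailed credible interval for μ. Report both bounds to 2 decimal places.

Posterior precision = 1/1.7² + 15/3.4² = 0.3460 + 1.2976 = 1.6436, so posterior SD = 0.7800.
Posterior mean = (4.9/1.7² + 15·9.7/3.4²) / 1.6436 = 8.6895.
Interval: 8.6895 ± 1.960 × 0.7800 → [7.16, 10.22].

[7.16, 10.22]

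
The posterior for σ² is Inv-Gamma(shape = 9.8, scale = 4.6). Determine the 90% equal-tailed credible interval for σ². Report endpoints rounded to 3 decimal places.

Inverse-Gamma(9.8, 4.6) quantiles: F⁻¹(0.05) and F⁻¹(0.95).
Equivalently, 1/σ² ~ Gamma(9.8, rate = 4.6); invert its 0.95 and 0.05 quantiles.
Posterior mean ≈ 0.523, SD ≈ 0.187; a Normal approximation gives roughly [0.215, 0.831].
Exact: lower = 0.298; upper = 0.872.

[0.298, 0.872]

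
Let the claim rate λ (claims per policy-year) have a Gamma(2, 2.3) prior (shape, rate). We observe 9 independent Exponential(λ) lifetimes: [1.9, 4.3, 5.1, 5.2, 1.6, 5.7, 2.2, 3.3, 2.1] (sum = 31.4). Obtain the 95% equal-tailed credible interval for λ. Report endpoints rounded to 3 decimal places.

Posterior: Gamma(2+9, 2.3+31.4) = Gamma(11, 33.7) (shape, rate).
Equal-tailed 95% interval: Gamma(11, 33.7) quantiles at 0.025 and 0.975.
Posterior mean ≈ 0.326, SD ≈ 0.098; a Normal approximation gives roughly [0.134, 0.519].
Exact: lower = 0.163; upper = 0.546.

[0.163, 0.546]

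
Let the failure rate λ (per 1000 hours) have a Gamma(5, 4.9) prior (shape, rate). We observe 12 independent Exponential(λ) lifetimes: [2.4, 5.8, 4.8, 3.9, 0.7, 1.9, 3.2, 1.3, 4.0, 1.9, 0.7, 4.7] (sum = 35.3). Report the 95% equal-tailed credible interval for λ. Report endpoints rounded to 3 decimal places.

Posterior: Gamma(5+12, 4.9+35.3) = Gamma(17, 40.2) (shape, rate).
Equal-tailed 95% interval: Gamma(17, 40.2) quantiles at 0.025 and 0.975.
Posterior mean ≈ 0.423, SD ≈ 0.103; a Normal approximation gives roughly [0.222, 0.624].
Exact: lower = 0.246; upper = 0.646.

[0.246, 0.646]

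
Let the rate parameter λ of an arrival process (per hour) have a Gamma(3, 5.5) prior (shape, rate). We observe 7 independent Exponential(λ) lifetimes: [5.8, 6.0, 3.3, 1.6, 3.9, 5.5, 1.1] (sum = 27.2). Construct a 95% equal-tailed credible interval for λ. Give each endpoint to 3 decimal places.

Posterior: Gamma(3+7, 5.5+27.2) = Gamma(10, 32.7) (shape, rate).
Equal-tailed 95% interval: Gamma(10, 32.7) quantiles at 0.025 and 0.975.
Posterior mean ≈ 0.306, SD ≈ 0.097; a Normal approximation gives roughly [0.116, 0.495].
Exact: lower = 0.147; upper = 0.522.

[0.147, 0.522]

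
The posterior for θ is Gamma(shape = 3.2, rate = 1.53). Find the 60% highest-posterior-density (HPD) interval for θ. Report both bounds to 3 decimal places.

[0.748, 2.459]

The posterior is unimodal and skewed, so the HPD interval has equal density at both endpoints and is the shortest 60% interval.
Solving f(0.748) = f(2.459) with F(2.459) − F(0.748) = 0.60 gives [0.748, 2.459].
For comparison, the equal-tailed interval is [1.101, 2.960]; the HPD is narrower and shifted toward the mode.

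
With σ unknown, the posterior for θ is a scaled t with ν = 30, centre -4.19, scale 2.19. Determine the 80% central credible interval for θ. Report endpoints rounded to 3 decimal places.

[-7.060, -1.320]

The t_30 distribution is symmetric; the 80% interval is -4.19 ± t·2.19 with t_{0.9,30} = 1.310.
Half-width: 1.310 × 2.19 = 2.870.
-4.19 − 2.870 = -7.060; -4.19 + 2.870 = -1.320.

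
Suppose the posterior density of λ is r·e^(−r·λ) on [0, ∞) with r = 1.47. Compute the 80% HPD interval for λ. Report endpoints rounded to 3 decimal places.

The exponential density is strictly decreasing on [0, ∞), so the HPD interval is anchored at 0: [0, q] with P(λ ≤ q) = 0.80.
q = −ln(1 − 0.80) / 1.47 = 1.6094 / 1.47 = 1.095.

[0.000, 1.095]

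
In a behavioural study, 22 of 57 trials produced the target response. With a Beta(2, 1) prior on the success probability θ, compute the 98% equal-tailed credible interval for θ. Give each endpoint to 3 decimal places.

Posterior: Beta(2+22, 1+35) = Beta(24, 36).
Equal-tailed 98% interval: the 0.01 and 0.99 quantiles of Beta(24, 36).
Posterior mean ≈ 0.400, SD ≈ 0.063; a Normal approximation gives roughly [0.254, 0.546].
Exact: F⁻¹(0.01) = 0.260; F⁻¹(0.99) = 0.549.

[0.260, 0.549]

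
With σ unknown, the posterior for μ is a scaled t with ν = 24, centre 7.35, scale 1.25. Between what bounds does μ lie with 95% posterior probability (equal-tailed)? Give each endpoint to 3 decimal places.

The t_24 distribution is symmetric; the 95% interval is 7.35 ± t·1.25 with t_{0.975,24} = 2.064.
Half-width: 2.064 × 1.25 = 2.580.
7.35 − 2.580 = 4.770; 7.35 + 2.580 = 9.930.

[4.770, 9.930]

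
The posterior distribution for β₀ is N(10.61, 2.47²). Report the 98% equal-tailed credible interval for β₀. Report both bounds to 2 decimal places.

[4.86, 16.36]

The posterior is symmetric, so the 98% equal-tailed interval is β₀ = 10.61 ± z·2.47 with z = 2.326.
Half-width: 2.326 × 2.47 = 5.75.
10.61 − 5.75 = 4.86; 10.61 + 5.75 = 16.36.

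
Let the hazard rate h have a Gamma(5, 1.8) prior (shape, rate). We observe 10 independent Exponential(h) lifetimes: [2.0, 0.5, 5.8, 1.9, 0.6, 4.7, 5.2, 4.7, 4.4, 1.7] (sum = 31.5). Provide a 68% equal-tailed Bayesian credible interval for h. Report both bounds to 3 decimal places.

Posterior: Gamma(5+10, 1.8+31.5) = Gamma(15, 33.3) (shape, rate).
Equal-tailed 68% interval: Gamma(15, 33.3) quantiles at 0.16 and 0.84.
Posterior mean ≈ 0.450, SD ≈ 0.116; a Normal approximation gives roughly [0.335, 0.566].
Exact: lower = 0.336; upper = 0.565.

[0.336, 0.565]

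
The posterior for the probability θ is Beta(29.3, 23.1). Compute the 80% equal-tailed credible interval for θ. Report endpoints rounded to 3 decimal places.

Posterior: Beta(29.3, 23.1).
Equal-tailed 80% interval: the 0.1 and 0.9 quantiles of Beta(29.3, 23.1).
Posterior mean ≈ 0.559, SD ≈ 0.068; a Normal approximation gives roughly [0.472, 0.646].
Exact: F⁻¹(0.1) = 0.471; F⁻¹(0.9) = 0.646.

[0.471, 0.646]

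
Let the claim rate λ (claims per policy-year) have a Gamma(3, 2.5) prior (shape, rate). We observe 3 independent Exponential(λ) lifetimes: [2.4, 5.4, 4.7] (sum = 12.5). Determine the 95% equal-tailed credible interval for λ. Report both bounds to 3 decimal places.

Posterior: Gamma(3+3, 2.5+12.5) = Gamma(6, 15.0) (shape, rate).
Equal-tailed 95% interval: Gamma(6, 15.0) quantiles at 0.025 and 0.975.
Posterior mean ≈ 0.400, SD ≈ 0.163; a Normal approximation gives roughly [0.080, 0.720].
Exact: lower = 0.147; upper = 0.778.

[0.147, 0.778]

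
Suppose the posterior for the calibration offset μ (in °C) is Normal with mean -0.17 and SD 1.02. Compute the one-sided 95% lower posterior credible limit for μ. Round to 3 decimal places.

-1.848

Need L with P(μ ≥ L) = 0.95: L = -0.17 − z_{0.05}·1.02.
z = 1.645; L = -0.17 − 1.645 × 1.02 = -1.848.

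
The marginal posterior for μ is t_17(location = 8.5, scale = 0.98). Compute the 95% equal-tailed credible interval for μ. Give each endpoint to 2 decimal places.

[6.43, 10.57]

The t_17 distribution is symmetric; the 95% interval is 8.5 ± t·0.98 with t_{0.975,17} = 2.110.
Half-width: 2.110 × 0.98 = 2.07.
8.5 − 2.07 = 6.43; 8.5 + 2.07 = 10.57.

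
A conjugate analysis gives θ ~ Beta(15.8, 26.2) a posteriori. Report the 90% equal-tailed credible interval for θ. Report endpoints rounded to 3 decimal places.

[0.258, 0.501]

Posterior: Beta(15.8, 26.2).
Equal-tailed 90% interval: the 0.05 and 0.95 quantiles of Beta(15.8, 26.2).
Posterior mean ≈ 0.376, SD ≈ 0.074; a Normal approximation gives roughly [0.255, 0.498].
Exact: F⁻¹(0.05) = 0.258; F⁻¹(0.95) = 0.501.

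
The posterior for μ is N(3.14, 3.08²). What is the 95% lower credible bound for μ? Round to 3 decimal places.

Need L with P(μ ≥ L) = 0.95: L = 3.14 − z_{0.05}·3.08.
z = 1.645; L = 3.14 − 1.645 × 3.08 = -1.926.

-1.926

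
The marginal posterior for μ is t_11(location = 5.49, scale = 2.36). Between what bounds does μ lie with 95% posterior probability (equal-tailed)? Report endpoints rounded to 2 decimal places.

The t_11 distribution is symmetric; the 95% interval is 5.49 ± t·2.36 with t_{0.975,11} = 2.201.
Half-width: 2.201 × 2.36 = 5.19.
5.49 − 5.19 = 0.30; 5.49 + 5.19 = 10.68.

[0.30, 10.68]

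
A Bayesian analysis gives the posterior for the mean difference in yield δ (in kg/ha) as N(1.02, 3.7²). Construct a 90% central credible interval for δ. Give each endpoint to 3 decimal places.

[-5.066, 7.106]

The posterior is symmetric, so the 90% equal-tailed interval is δ = 1.02 ± z·3.7 with z = 1.645.
Half-width: 1.645 × 3.7 = 6.086.
1.02 − 6.086 = -5.066; 1.02 + 6.086 = 7.106.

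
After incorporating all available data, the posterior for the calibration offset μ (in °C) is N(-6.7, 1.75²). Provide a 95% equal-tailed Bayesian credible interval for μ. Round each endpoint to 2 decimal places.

[-10.13, -3.27]

The posterior is symmetric, so the 95% equal-tailed interval is μ = -6.7 ± z·1.75 with z = 1.960.
Half-width: 1.960 × 1.75 = 3.43.
-6.7 − 3.43 = -10.13; -6.7 + 3.43 = -3.27.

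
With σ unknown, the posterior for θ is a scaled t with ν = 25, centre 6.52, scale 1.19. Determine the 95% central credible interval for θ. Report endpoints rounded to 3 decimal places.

The t_25 distribution is symmetric; the 95% interval is 6.52 ± t·1.19 with t_{0.975,25} = 2.060.
Half-width: 2.060 × 1.19 = 2.451.
6.52 − 2.451 = 4.069; 6.52 + 2.451 = 8.971.

[4.069, 8.971]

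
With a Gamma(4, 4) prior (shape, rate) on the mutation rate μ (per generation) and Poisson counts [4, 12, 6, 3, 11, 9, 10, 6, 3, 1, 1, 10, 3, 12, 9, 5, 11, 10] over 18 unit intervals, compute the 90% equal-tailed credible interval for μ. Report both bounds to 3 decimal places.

Posterior: Gamma(4+126, 4+18) = Gamma(130, 22) (shape, rate).
Equal-tailed 90% interval: Gamma(130, 22) quantiles at 0.05 and 0.95.
Posterior mean ≈ 5.909, SD ≈ 0.518; a Normal approximation gives roughly [5.057, 6.762].
Exact: lower = 5.083; upper = 6.787.

[5.083, 6.787]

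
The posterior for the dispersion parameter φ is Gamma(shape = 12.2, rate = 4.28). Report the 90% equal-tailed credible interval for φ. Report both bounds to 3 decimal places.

Posterior: Gamma(shape 12.2, rate 4.28).
Equal-tailed 90% interval: Gamma(12.2, 4.28) quantiles at 0.05 and 0.95.
Posterior mean ≈ 2.850, SD ≈ 0.816; a Normal approximation gives roughly [1.508, 4.193].
Exact: lower = 1.653; upper = 4.312.

[1.653, 4.312]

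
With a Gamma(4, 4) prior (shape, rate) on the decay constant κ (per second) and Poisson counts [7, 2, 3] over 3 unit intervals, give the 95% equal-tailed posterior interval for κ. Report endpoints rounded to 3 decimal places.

Posterior: Gamma(4+12, 4+3) = Gamma(16, 7) (shape, rate).
Equal-tailed 95% interval: Gamma(16, 7) quantiles at 0.025 and 0.975.
Posterior mean ≈ 2.286, SD ≈ 0.571; a Normal approximation gives roughly [1.166, 3.406].
Exact: lower = 1.306; upper = 3.534.

[1.306, 3.534]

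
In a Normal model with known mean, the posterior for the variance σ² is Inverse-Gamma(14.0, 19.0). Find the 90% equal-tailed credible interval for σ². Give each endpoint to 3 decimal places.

Inverse-Gamma(14.0, 19.0) quantiles: F⁻¹(0.05) and F⁻¹(0.95).
Equivalently, 1/σ² ~ Gamma(14.0, rate = 19.0); invert its 0.95 and 0.05 quantiles.
Posterior mean ≈ 1.462, SD ≈ 0.422; a Normal approximation gives roughly [0.768, 2.156].
Exact: lower = 0.919; upper = 2.245.

[0.919, 2.245]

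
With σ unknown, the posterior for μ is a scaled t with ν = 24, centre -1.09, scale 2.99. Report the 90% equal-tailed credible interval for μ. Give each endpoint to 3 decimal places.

[-6.206, 4.026]

The t_24 distribution is symmetric; the 90% interval is -1.09 ± t·2.99 with t_{0.95,24} = 1.711.
Half-width: 1.711 × 2.99 = 5.116.
-1.09 − 5.116 = -6.206; -1.09 + 5.116 = 4.026.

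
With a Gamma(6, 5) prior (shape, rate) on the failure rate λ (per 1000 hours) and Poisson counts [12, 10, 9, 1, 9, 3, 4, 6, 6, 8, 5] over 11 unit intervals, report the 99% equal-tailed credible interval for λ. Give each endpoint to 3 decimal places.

Posterior: Gamma(6+73, 5+11) = Gamma(79, 16) (shape, rate).
Equal-tailed 99% interval: Gamma(79, 16) quantiles at 0.005 and 0.995.
Posterior mean ≈ 4.938, SD ≈ 0.556; a Normal approximation gives roughly [3.507, 6.368].
Exact: lower = 3.624; upper = 6.485.

[3.624, 6.485]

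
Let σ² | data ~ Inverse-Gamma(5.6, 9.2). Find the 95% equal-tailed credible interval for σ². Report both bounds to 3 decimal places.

Inverse-Gamma(5.6, 9.2) quantiles: F⁻¹(0.025) and F⁻¹(0.975).
Equivalently, 1/σ² ~ Gamma(5.6, rate = 9.2); invert its 0.975 and 0.025 quantiles.
Posterior mean ≈ 2.000, SD ≈ 1.054; a Normal approximation gives roughly [-0.066, 4.066].
Exact: lower = 0.829; upper = 4.680.

[0.829, 4.680]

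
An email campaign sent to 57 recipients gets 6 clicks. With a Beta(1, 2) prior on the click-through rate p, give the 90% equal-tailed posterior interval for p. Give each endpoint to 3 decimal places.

[0.057, 0.191]

Posterior: Beta(1+6, 2+51) = Beta(7, 53).
Equal-tailed 90% interval: the 0.05 and 0.95 quantiles of Beta(7, 53).
Posterior mean ≈ 0.117, SD ≈ 0.041; a Normal approximation gives roughly [0.049, 0.184].
Exact: F⁻¹(0.05) = 0.057; F⁻¹(0.95) = 0.191.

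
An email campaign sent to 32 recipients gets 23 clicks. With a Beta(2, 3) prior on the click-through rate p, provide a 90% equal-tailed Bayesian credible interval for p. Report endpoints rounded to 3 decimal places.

[0.545, 0.795]

Posterior: Beta(2+23, 3+9) = Beta(25, 12).
Equal-tailed 90% interval: the 0.05 and 0.95 quantiles of Beta(25, 12).
Posterior mean ≈ 0.676, SD ≈ 0.076; a Normal approximation gives roughly [0.551, 0.801].
Exact: F⁻¹(0.05) = 0.545; F⁻¹(0.95) = 0.795.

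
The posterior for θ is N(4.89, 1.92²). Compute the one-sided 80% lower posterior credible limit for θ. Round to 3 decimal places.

3.274

Need L with P(θ ≥ L) = 0.80: L = 4.89 − z_{0.2}·1.92.
z = 0.842; L = 4.89 − 0.842 × 1.92 = 3.274.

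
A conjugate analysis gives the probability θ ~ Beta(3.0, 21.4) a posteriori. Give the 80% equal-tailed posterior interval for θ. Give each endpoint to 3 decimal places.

[0.048, 0.212]

Posterior: Beta(3.0, 21.4).
Equal-tailed 80% interval: the 0.1 and 0.9 quantiles of Beta(3.0, 21.4).
Posterior mean ≈ 0.123, SD ≈ 0.065; a Normal approximation gives roughly [0.039, 0.206].
Exact: F⁻¹(0.1) = 0.048; F⁻¹(0.9) = 0.212.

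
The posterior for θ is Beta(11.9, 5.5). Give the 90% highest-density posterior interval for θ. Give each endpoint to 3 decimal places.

[0.510, 0.863]

The posterior is unimodal and skewed, so the HPD interval has equal density at both endpoints and is the shortest 90% interval.
Solving f(0.510) = f(0.863) with F(0.863) − F(0.510) = 0.90 gives [0.510, 0.863].
For comparison, the equal-tailed interval is [0.494, 0.850]; the HPD is narrower and shifted toward the mode.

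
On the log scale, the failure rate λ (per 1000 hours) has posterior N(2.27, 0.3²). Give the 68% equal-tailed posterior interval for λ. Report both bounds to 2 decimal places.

On the log scale the 68% interval is 2.27 ± 0.994 × 0.3 = [1.9717, 2.5683].
Exponentiate: [e^1.9717, e^2.5683] = [7.18, 13.04].

[7.18, 13.04]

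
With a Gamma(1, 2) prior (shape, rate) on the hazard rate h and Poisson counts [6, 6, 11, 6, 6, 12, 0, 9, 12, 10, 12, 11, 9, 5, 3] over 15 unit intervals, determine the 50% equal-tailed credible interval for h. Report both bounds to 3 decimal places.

[6.557, 7.421]

Posterior: Gamma(1+118, 2+15) = Gamma(119, 17) (shape, rate).
Equal-tailed 50% interval: Gamma(119, 17) quantiles at 0.25 and 0.75.
Posterior mean ≈ 7.000, SD ≈ 0.642; a Normal approximation gives roughly [6.567, 7.433].
Exact: lower = 6.557; upper = 7.421.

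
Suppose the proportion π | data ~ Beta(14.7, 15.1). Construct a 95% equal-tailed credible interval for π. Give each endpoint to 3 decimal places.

[0.318, 0.669]

Posterior: Beta(14.7, 15.1).
Equal-tailed 95% interval: the 0.025 and 0.975 quantiles of Beta(14.7, 15.1).
Posterior mean ≈ 0.493, SD ≈ 0.090; a Normal approximation gives roughly [0.317, 0.670].
Exact: F⁻¹(0.025) = 0.318; F⁻¹(0.975) = 0.669.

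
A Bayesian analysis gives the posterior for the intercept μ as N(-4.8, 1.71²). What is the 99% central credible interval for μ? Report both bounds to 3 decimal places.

[-9.205, -0.395]

The posterior is symmetric, so the 99% equal-tailed interval is μ = -4.8 ± z·1.71 with z = 2.576.
Half-width: 2.576 × 1.71 = 4.405.
-4.8 − 4.405 = -9.205; -4.8 + 4.405 = -0.395.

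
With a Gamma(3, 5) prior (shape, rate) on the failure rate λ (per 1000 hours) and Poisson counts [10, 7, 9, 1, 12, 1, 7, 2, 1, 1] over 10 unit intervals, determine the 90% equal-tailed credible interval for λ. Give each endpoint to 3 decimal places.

[2.834, 4.442]

Posterior: Gamma(3+51, 5+10) = Gamma(54, 15) (shape, rate).
Equal-tailed 90% interval: Gamma(54, 15) quantiles at 0.05 and 0.95.
Posterior mean ≈ 3.600, SD ≈ 0.490; a Normal approximation gives roughly [2.794, 4.406].
Exact: lower = 2.834; upper = 4.442.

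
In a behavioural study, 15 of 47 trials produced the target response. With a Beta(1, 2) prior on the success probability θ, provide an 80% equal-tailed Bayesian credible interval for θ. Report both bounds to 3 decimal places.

Posterior: Beta(1+15, 2+32) = Beta(16, 34).
Equal-tailed 80% interval: the 0.1 and 0.9 quantiles of Beta(16, 34).
Posterior mean ≈ 0.320, SD ≈ 0.065; a Normal approximation gives roughly [0.236, 0.404].
Exact: F⁻¹(0.1) = 0.237; F⁻¹(0.9) = 0.406.

[0.237, 0.406]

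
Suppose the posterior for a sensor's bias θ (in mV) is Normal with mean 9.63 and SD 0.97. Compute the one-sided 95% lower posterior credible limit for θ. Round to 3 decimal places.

8.034

Need L with P(θ ≥ L) = 0.95: L = 9.63 − z_{0.05}·0.97.
z = 1.645; L = 9.63 − 1.645 × 0.97 = 8.034.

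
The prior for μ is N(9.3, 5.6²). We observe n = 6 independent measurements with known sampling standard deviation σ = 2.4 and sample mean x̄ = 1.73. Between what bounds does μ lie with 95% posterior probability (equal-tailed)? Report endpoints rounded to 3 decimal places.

Posterior precision = 1/5.6² + 6/2.4² = 0.0319 + 1.0417 = 1.0736, so posterior SD = 0.9651.
Posterior mean = (9.3/5.6² + 6·1.73/2.4²) / 1.0736 = 1.9549.
Interval: 1.9549 ± 1.960 × 0.9651 → [0.063, 3.846].

[0.063, 3.846]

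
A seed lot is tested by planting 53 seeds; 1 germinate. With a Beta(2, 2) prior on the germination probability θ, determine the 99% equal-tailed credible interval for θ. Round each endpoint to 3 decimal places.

[0.006, 0.155]

Posterior: Beta(2+1, 2+52) = Beta(3, 54).
Equal-tailed 99% interval: the 0.005 and 0.995 quantiles of Beta(3, 54).
Posterior mean ≈ 0.053, SD ≈ 0.029; a Normal approximation gives roughly [-0.023, 0.128].
Exact: F⁻¹(0.005) = 0.006; F⁻¹(0.995) = 0.155.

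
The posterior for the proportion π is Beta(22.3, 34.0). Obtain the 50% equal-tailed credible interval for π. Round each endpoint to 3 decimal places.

Posterior: Beta(22.3, 34.0).
Equal-tailed 50% interval: the 0.25 and 0.75 quantiles of Beta(22.3, 34.0).
Posterior mean ≈ 0.396, SD ≈ 0.065; a Normal approximation gives roughly [0.353, 0.440].
Exact: F⁻¹(0.25) = 0.351; F⁻¹(0.75) = 0.439.

[0.351, 0.439]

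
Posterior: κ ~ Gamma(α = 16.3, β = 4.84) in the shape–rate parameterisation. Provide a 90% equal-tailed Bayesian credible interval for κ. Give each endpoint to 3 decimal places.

[2.123, 4.847]

Posterior: Gamma(shape 16.3, rate 4.84).
Equal-tailed 90% interval: Gamma(16.3, 4.84) quantiles at 0.05 and 0.95.
Posterior mean ≈ 3.368, SD ≈ 0.834; a Normal approximation gives roughly [1.996, 4.740].
Exact: lower = 2.123; upper = 4.847.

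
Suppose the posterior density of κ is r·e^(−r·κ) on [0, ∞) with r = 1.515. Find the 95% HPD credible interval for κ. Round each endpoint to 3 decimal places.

[0.000, 1.977]

The exponential density is strictly decreasing on [0, ∞), so the HPD interval is anchored at 0: [0, q] with P(κ ≤ q) = 0.95.
q = −ln(1 − 0.95) / 1.515 = 2.9957 / 1.515 = 1.977.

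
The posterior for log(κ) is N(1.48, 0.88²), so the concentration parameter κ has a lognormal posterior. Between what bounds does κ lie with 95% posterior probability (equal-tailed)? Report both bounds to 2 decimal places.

[0.78, 24.65]

On the log scale the 95% interval is 1.48 ± 1.960 × 0.88 = [-0.2448, 3.2048].
Exponentiate: [e^-0.2448, e^3.2048] = [0.78, 24.65].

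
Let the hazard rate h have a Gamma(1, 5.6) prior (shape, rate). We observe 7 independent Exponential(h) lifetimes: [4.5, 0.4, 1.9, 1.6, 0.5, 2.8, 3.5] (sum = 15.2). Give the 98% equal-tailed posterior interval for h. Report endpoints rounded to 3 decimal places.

Posterior: Gamma(1+7, 5.6+15.2) = Gamma(8, 20.8) (shape, rate).
Equal-tailed 98% interval: Gamma(8, 20.8) quantiles at 0.01 and 0.99.
Posterior mean ≈ 0.385, SD ≈ 0.136; a Normal approximation gives roughly [0.068, 0.701].
Exact: lower = 0.140; upper = 0.769.

[0.140, 0.769]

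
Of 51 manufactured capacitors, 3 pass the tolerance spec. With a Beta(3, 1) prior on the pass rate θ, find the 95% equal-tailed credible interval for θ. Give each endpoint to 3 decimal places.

Posterior: Beta(3+3, 1+48) = Beta(6, 49).
Equal-tailed 95% interval: the 0.025 and 0.975 quantiles of Beta(6, 49).
Posterior mean ≈ 0.109, SD ≈ 0.042; a Normal approximation gives roughly [0.027, 0.191].
Exact: F⁻¹(0.025) = 0.042; F⁻¹(0.975) = 0.203.

[0.042, 0.203]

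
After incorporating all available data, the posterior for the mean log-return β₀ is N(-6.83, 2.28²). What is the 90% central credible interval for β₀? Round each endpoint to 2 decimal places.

The posterior is symmetric, so the 90% equal-tailed interval is β₀ = -6.83 ± z·2.28 with z = 1.645.
Half-width: 1.645 × 2.28 = 3.75.
-6.83 − 3.75 = -10.58; -6.83 + 3.75 = -3.08.

[-10.58, -3.08]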